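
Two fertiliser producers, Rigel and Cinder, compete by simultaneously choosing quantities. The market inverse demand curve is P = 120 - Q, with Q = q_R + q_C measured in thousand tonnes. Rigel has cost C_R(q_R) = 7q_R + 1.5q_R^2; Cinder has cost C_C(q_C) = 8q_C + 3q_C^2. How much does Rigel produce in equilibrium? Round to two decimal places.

20.31

Rigel's profit: π_R = (120 - Q)q_R - (7q_R + (3/2)q_R²). Setting ∂π_R/∂q_R = 0: 113 - 5q_R - (q_C) = 0.
Cinder's profit: π_C = (120 - Q)q_C - (8q_C + 3q_C²). Setting ∂π_C/∂q_C = 0: 112 - 8q_C - (q_R) = 0.
Best responses: q_R = (113 - q_C)/5, q_C = (112 - q_R)/8.
Solving the pair: q_R = 264/13, q_C = 149/13.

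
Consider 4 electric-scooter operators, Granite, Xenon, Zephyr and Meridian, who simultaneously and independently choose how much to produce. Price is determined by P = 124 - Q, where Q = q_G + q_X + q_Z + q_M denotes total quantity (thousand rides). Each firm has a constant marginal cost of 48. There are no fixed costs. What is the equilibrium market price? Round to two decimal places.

Each firm earns π_i = (124 - Q)q_i - 48q_i.
Setting ∂π_i/∂q_i = 0 with rivals' quantities fixed: 76 - 2q_i - Σ_{j≠i} q_j = 0.
By symmetry each firm produces the same amount; substituting Σ_{j≠i} q_j = 3q_i yields q_i = 76/5.
Total output Q = 304/5, so price P = 124 - 304/5 = 316/5.

63.20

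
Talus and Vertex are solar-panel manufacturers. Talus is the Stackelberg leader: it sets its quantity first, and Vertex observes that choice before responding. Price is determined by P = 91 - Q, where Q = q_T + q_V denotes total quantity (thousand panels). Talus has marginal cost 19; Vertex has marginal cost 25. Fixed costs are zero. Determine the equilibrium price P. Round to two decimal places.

38.50

Solve by backward induction. Given q_T, the follower Vertex maximises π_V = (91 - q_T - q_V)q_V - 25q_V.
∂π_V/∂q_V = 66 - q_T - 2q_V = 0 gives the reaction function q_V = (66 - q_T)/2.
The leader anticipates this reaction. Substituting into P = 91 - Q gives P = 58 - (1/2)q_T, so π_T = (58 - (1/2)q_T)q_T - 19q_T.
Maximising: ∂π_T/∂q_T = 39 - q_T = 0, giving q_T = 39.
Then q_V = (66 - 39)/2 = 27/2.
Total output Q = 105/2, so price P = 91 - 105/2 = 77/2.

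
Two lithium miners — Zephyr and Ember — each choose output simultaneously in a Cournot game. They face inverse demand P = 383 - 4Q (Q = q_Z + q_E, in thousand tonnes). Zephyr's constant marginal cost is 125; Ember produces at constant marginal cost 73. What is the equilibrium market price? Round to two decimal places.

Zephyr's profit: π_Z = (383 - 4Q)q_Z - (125q_Z). Setting ∂π_Z/∂q_Z = 0: 258 - 8q_Z - 4(q_E) = 0.
Ember's profit: π_E = (383 - 4Q)q_E - (73q_E). Setting ∂π_E/∂q_E = 0: 310 - 8q_E - 4(q_Z) = 0.
So q_Z = (258 - 4q_E)/8 and q_E = (310 - 4q_Z)/8.
Substituting one into the other gives q_Z = 103/6 and q_E = 181/6.
Total output Q = 142/3, so price P = 383 - 4·(142/3) = 581/3.

193.67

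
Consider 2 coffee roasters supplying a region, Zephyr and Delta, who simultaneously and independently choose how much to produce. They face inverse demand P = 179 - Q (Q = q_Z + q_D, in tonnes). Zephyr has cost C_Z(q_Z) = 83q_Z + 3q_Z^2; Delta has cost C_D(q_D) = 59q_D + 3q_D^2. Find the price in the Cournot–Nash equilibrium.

Zephyr's profit: π_Z = (179 - Q)q_Z - (83q_Z + 3q_Z²). Setting ∂π_Z/∂q_Z = 0: 96 - 8q_Z - (q_D) = 0.
Delta's profit: π_D = (179 - Q)q_D - (59q_D + 3q_D²). Setting ∂π_D/∂q_D = 0: 120 - 8q_D - (q_Z) = 0.
Rearranging gives the reaction functions q_Z = (96 - q_D)/8 and q_D = (120 - q_Z)/8.
Substituting one into the other gives q_Z = 72/7 and q_D = 96/7.
Total output Q = 24, so price P = 179 - 24 = 155.

155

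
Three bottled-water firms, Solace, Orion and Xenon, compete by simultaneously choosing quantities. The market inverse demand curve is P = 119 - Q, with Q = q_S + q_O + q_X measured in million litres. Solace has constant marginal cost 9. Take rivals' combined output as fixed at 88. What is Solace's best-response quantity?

With rivals' combined output fixed at 88, Solace's profit is π_S = (119 - 88 - q_S)q_S - (9q_S) = (31 - q_S)q_S - (9q_S).
∂π_S/∂q_S = 22 - 2q_S = 0, so q_S = 11.

11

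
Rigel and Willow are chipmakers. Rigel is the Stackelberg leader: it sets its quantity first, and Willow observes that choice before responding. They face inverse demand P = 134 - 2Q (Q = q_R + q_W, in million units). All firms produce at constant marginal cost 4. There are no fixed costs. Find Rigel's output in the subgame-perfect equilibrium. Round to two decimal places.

32.50

The follower Willow best-responds to any q_R: π_W = (134 - 2Q)q_W - 4q_W.
Follower FOC: 130 - 2q_R - 4q_W = 0, so q_W(q_R) = (130 - 2q_R)/4.
The leader anticipates this reaction. Substituting into P = 134 - 2Q gives P = 69 - q_R, so π_R = (69 - q_R)q_R - 4q_R.
Leader FOC: 65 - 2q_R = 0, so q_R = 65/2.
Then q_W = (130 - 2·(65/2))/4 = 65/4.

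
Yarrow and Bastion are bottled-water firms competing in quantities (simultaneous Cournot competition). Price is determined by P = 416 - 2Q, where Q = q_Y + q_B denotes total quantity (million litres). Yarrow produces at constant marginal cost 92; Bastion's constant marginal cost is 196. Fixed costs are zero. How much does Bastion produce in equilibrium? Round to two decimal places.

Yarrow's profit: π_Y = (416 - 2Q)q_Y - (92q_Y). Setting ∂π_Y/∂q_Y = 0: 324 - 4q_Y - 2(q_B) = 0.
Bastion's profit: π_B = (416 - 2Q)q_B - (196q_B). Setting ∂π_B/∂q_B = 0: 220 - 4q_B - 2(q_Y) = 0.
Rearranging gives the reaction functions q_Y = (324 - 2q_B)/4 and q_B = (220 - 2q_Y)/4.
Substituting one into the other gives q_Y = 214/3 and q_B = 58/3.

19.33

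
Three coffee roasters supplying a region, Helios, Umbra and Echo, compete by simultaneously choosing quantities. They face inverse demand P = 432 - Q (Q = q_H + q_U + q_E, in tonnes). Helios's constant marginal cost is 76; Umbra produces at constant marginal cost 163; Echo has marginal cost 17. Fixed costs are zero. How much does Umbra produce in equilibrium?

9

Helios's profit: π_H = (432 - Q)q_H - (76q_H). Setting ∂π_H/∂q_H = 0: 356 - 2q_H - (q_U + q_E) = 0.
Umbra's first-order condition: 269 - 2q_U - (q_H + q_E) = 0.
Echo's profit: π_E = (432 - Q)q_E - (17q_E). Setting ∂π_E/∂q_E = 0: 415 - 2q_E - (q_H + q_U) = 0.
Summing all 3 equations gives 1040 − 4Q = 0, hence Q = 260.
Back-substituting: q_H = (356 − 260) = 96, q_U = (269 − 260) = 9, q_E = (415 − 260) = 155.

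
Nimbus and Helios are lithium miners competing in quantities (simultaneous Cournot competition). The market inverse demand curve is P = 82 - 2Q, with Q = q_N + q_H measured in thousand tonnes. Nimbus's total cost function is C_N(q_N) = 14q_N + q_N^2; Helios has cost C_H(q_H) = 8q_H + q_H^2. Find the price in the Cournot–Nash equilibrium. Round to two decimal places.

46.50

Nimbus's profit: π_N = (82 - 2Q)q_N - (14q_N + q_N²). Setting ∂π_N/∂q_N = 0: 68 - 6q_N - 2(q_H) = 0.
Helios's profit: π_H = (82 - 2Q)q_H - (8q_H + q_H²). Setting ∂π_H/∂q_H = 0: 74 - 6q_H - 2(q_N) = 0.
Rearranging gives the reaction functions q_N = (68 - 2q_H)/6 and q_H = (74 - 2q_N)/6.
Substituting one into the other gives q_N = 65/8 and q_H = 77/8.
Total output Q = 71/4, so price P = 82 - 2·(71/4) = 93/2.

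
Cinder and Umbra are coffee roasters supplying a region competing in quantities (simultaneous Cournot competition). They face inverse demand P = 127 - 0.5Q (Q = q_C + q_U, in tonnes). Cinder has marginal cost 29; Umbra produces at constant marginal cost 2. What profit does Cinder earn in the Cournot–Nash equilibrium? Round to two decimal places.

1120.22

Cinder's profit: π_C = (127 - 0.5Q)q_C - (29q_C). Setting ∂π_C/∂q_C = 0: 98 - q_C - (1/2)(q_U) = 0.
Umbra's profit: π_U = (127 - 0.5Q)q_U - (2q_U). Setting ∂π_U/∂q_U = 0: 125 - q_U - (1/2)(q_C) = 0.
So q_C = (98 - (1/2)q_U) and q_U = (125 - (1/2)q_C).
Solving the pair: q_C = 142/3, q_U = 304/3.
Price P = 127 - (1/2)·(446/3) = 158/3.
Cinder's profit: (158/3 - 29)·(142/3) = 1120.2222.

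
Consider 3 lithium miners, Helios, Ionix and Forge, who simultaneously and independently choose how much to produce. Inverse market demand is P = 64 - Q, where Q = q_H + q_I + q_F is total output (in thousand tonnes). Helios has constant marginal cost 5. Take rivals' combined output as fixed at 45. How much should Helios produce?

7

With rivals' combined output fixed at 45, Helios's profit is π_H = (64 - 45 - q_H)q_H - (5q_H) = (19 - q_H)q_H - (5q_H).
∂π_H/∂q_H = 14 - 2q_H = 0, so q_H = 7.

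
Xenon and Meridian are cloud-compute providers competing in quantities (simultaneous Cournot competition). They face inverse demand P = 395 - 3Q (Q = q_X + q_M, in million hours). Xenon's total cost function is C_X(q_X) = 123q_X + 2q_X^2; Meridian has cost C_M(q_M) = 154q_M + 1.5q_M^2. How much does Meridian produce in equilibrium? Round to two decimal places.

19.68

Xenon's profit: π_X = (395 - 3Q)q_X - (123q_X + 2q_X²). Setting ∂π_X/∂q_X = 0: 272 - 10q_X - 3(q_M) = 0.
Meridian's profit: π_M = (395 - 3Q)q_M - (154q_M + (3/2)q_M²). Setting ∂π_M/∂q_M = 0: 241 - 9q_M - 3(q_X) = 0.
So q_X = (272 - 3q_M)/10 and q_M = (241 - 3q_X)/9.
Solving the pair: q_X = 575/27, q_M = 1594/81.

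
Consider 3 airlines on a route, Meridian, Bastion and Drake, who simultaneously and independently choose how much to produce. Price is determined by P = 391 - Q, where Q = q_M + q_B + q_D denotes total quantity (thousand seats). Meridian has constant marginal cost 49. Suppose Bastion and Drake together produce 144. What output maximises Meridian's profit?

99

With rivals' combined output fixed at 144, Meridian's profit is π_M = (391 - 144 - q_M)q_M - (49q_M) = (247 - q_M)q_M - (49q_M).
∂π_M/∂q_M = 198 - 2q_M = 0, so q_M = 99.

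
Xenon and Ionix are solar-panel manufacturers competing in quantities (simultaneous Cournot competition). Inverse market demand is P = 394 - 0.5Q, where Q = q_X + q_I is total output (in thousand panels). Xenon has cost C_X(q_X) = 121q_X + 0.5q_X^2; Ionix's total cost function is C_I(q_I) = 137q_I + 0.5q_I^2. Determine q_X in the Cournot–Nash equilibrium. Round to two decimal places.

Xenon's profit: π_X = (394 - 0.5Q)q_X - (121q_X + (1/2)q_X²). Setting ∂π_X/∂q_X = 0: 273 - 2q_X - (1/2)(q_I) = 0.
Ionix's first-order condition: 257 - 2q_I - (1/2)(q_X) = 0.
Rearranging gives the reaction functions q_X = (273 - (1/2)q_I)/2 and q_I = (257 - (1/2)q_X)/2.
Substituting one into the other gives q_X = 334/3 and q_I = 302/3.

111.33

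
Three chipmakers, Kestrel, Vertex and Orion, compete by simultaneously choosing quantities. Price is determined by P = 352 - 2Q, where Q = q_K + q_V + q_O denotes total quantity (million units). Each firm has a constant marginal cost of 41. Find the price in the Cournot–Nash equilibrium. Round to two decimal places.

118.75

A representative firm's profit is π_i = q_i(352 - 2Q) - 41q_i.
First-order condition (treating rivals' output as given): 311 - 4q_i - 2·Σ_{j≠i} q_j = 0.
By symmetry each firm produces the same amount; substituting Σ_{j≠i} q_j = 2q_i yields q_i = 311/8.
Total output Q = 933/8, so price P = 352 - 2·(933/8) = 475/4.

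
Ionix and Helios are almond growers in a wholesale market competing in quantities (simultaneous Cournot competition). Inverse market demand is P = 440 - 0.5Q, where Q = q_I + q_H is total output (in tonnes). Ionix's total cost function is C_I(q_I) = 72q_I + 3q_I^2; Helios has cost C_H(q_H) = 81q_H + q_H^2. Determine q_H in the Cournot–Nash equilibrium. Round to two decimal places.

Ionix's profit: π_I = (440 - 0.5Q)q_I - (72q_I + 3q_I²). Setting ∂π_I/∂q_I = 0: 368 - 7q_I - (1/2)(q_H) = 0.
Helios's profit: π_H = (440 - 0.5Q)q_H - (81q_H + q_H²). Setting ∂π_H/∂q_H = 0: 359 - 3q_H - (1/2)(q_I) = 0.
So q_I = (368 - (1/2)q_H)/7 and q_H = (359 - (1/2)q_I)/3.
Substituting one into the other gives q_I = 44.5542 and q_H = 112.2410.

112.24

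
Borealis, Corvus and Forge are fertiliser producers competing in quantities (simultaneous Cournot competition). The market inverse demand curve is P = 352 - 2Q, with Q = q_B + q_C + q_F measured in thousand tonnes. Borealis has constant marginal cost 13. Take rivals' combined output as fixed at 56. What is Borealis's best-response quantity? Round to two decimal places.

56.75

With rivals' combined output fixed at 56, Borealis's profit is π_B = (352 - 2·56 - 2q_B)q_B - (13q_B) = (240 - 2q_B)q_B - (13q_B).
∂π_B/∂q_B = 227 - 4q_B = 0, so q_B = 227/4.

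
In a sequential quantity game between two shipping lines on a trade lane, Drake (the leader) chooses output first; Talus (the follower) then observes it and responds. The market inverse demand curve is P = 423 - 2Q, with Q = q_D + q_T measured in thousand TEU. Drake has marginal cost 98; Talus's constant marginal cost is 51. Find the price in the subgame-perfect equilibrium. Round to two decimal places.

Solve by backward induction. Given q_D, the follower Talus maximises π_T = (423 - 2q_D - 2q_T)q_T - 51q_T.
Setting the follower's marginal profit to zero, 372 - 2q_D - 4q_T = 0, i.e. q_T = (372 - 2q_D)/4.
The leader anticipates this reaction. Substituting into P = 423 - 2Q gives P = 237 - q_D, so π_D = (237 - q_D)q_D - 98q_D.
Leader FOC: 139 - 2q_D = 0, so q_D = 139/2.
Then q_T = (372 - 2·(139/2))/4 = 233/4.
Total output Q = 511/4, so price P = 423 - 2·(511/4) = 335/2.

167.50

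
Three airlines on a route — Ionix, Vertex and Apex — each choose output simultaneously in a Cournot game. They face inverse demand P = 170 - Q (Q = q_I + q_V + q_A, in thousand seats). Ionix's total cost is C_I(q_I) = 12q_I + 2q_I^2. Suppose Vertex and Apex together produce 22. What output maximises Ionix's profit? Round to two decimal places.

22.67

With rivals' combined output fixed at 22, Ionix's profit is π_I = (170 - 22 - q_I)q_I - (12q_I + 2q_I²) = (148 - q_I)q_I - (12q_I + 2q_I²).
∂π_I/∂q_I = 136 - 6q_I = 0, so q_I = 68/3.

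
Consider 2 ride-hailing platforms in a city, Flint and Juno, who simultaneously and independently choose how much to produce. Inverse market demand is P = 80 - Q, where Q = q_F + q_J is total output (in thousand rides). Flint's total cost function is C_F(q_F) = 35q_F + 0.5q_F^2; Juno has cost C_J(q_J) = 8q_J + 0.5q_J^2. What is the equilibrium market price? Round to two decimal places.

Flint's profit: π_F = (80 - Q)q_F - (35q_F + (1/2)q_F²). Setting ∂π_F/∂q_F = 0: 45 - 3q_F - (q_J) = 0.
Juno's profit: π_J = (80 - Q)q_J - (8q_J + (1/2)q_J²). Setting ∂π_J/∂q_J = 0: 72 - 3q_J - (q_F) = 0.
Rearranging gives the reaction functions q_F = (45 - q_J)/3 and q_J = (72 - q_F)/3.
Substituting one into the other gives q_F = 63/8 and q_J = 171/8.
Total output Q = 117/4, so price P = 80 - 117/4 = 203/4.

50.75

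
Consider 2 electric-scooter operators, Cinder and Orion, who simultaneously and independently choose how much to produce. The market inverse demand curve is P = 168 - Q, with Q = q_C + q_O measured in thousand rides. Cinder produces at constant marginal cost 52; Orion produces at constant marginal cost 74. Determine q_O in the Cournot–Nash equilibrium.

24

Cinder's profit: π_C = (168 - Q)q_C - (52q_C). Setting ∂π_C/∂q_C = 0: 116 - 2q_C - (q_O) = 0.
Orion's first-order condition: 94 - 2q_O - (q_C) = 0.
So q_C = (116 - q_O)/2 and q_O = (94 - q_C)/2.
Substituting one into the other gives q_C = 46 and q_O = 24.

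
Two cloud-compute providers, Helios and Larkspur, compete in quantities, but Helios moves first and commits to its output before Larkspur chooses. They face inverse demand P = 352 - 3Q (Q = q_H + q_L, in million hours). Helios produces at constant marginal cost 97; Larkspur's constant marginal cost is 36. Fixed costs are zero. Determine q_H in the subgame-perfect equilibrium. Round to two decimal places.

32.33

Solve by backward induction. Given q_H, the follower Larkspur maximises π_L = (352 - 3q_H - 3q_L)q_L - 36q_L.
Follower FOC: 316 - 3q_H - 6q_L = 0, so q_L(q_H) = (316 - 3q_H)/6.
Helios substitutes q_L(q_H) into its own profit: π_H = q_H(352 - 3q_H - (316 - 3q_H)/2) - 97q_H = (194 - (3/2)q_H)q_H - 97q_H.
The leader's first-order condition 97 - 3q_H = 0 yields q_H = 97/3.
Then q_L = (316 - 3·(97/3))/6 = 73/2.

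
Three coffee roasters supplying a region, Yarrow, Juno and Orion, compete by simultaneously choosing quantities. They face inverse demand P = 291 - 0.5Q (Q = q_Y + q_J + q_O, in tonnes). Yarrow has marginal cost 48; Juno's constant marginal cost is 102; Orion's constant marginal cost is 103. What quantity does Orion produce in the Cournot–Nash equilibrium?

Yarrow's profit: π_Y = (291 - 0.5Q)q_Y - (48q_Y). Setting ∂π_Y/∂q_Y = 0: 243 - q_Y - (1/2)(q_J + q_O) = 0.
Juno's profit: π_J = (291 - 0.5Q)q_J - (102q_J). Setting ∂π_J/∂q_J = 0: 189 - q_J - (1/2)(q_Y + q_O) = 0.
Orion's profit: π_O = (291 - 0.5Q)q_O - (103q_O). Setting ∂π_O/∂q_O = 0: 188 - q_O - (1/2)(q_Y + q_J) = 0.
Adding the 3 first-order conditions: 620 − 2Q = 0, so Q = 310.
Back-substituting: q_Y = (243 − 155)/(1/2) = 176, q_J = (189 − 155)/(1/2) = 68, q_O = (188 − 155)/(1/2) = 66.

66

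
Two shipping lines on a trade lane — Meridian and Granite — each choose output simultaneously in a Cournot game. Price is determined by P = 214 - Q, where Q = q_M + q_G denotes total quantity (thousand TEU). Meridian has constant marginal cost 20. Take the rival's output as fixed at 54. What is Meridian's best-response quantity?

With the rival's output fixed at 54, Meridian's profit is π_M = (214 - 54 - q_M)q_M - (20q_M) = (160 - q_M)q_M - (20q_M).
∂π_M/∂q_M = 140 - 2q_M = 0, so q_M = 70.

70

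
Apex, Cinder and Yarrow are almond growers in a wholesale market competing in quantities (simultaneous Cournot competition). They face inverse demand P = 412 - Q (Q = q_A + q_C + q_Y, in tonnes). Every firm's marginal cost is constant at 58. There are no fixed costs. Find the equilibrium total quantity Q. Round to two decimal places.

265.50

A representative firm's profit is π_i = q_i(412 - Q) - 58q_i.
Setting ∂π_i/∂q_i = 0 with rivals' quantities fixed: 354 - 2q_i - Σ_{j≠i} q_j = 0.
By symmetry each firm produces the same amount; substituting Σ_{j≠i} q_j = 2q_i yields q_i = 354/4 = 177/2.
Total output Q = 177/2 + 177/2 + 177/2 = 531/2.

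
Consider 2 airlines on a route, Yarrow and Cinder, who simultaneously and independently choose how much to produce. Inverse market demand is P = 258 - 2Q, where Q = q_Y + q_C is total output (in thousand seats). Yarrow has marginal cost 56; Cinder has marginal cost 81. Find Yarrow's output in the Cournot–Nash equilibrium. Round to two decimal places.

37.83

Yarrow's profit: π_Y = (258 - 2Q)q_Y - (56q_Y). Setting ∂π_Y/∂q_Y = 0: 202 - 4q_Y - 2(q_C) = 0.
Cinder's profit: π_C = (258 - 2Q)q_C - (81q_C). Setting ∂π_C/∂q_C = 0: 177 - 4q_C - 2(q_Y) = 0.
So q_Y = (202 - 2q_C)/4 and q_C = (177 - 2q_Y)/4.
Solving the pair: q_Y = 227/6, q_C = 76/3.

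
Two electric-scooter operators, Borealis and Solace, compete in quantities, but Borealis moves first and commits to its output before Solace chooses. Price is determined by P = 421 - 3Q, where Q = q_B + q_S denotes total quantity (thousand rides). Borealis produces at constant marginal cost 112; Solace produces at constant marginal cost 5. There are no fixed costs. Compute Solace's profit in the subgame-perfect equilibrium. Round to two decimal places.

The follower Solace best-responds to any q_B: π_S = (421 - 3Q)q_S - 5q_S.
Setting the follower's marginal profit to zero, 416 - 3q_B - 6q_S = 0, i.e. q_S = (416 - 3q_B)/6.
The leader anticipates this reaction. Substituting into P = 421 - 3Q gives P = 213 - (3/2)q_B, so π_B = (213 - (3/2)q_B)q_B - 112q_B.
Maximising: ∂π_B/∂q_B = 101 - 3q_B = 0, giving q_B = 101/3.
Then q_S = (416 - 3·(101/3))/6 = 105/2.
Price P = 421 - 3·(517/6) = 325/2.
Solace's profit: (325/2 - 5)·(105/2) = 8268.7500.

8268.75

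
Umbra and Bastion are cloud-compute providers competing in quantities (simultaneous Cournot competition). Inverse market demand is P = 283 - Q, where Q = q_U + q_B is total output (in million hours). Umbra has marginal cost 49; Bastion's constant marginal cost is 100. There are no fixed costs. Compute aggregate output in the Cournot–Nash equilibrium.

139

Umbra's profit: π_U = (283 - Q)q_U - (49q_U). Setting ∂π_U/∂q_U = 0: 234 - 2q_U - (q_B) = 0.
Bastion's profit: π_B = (283 - Q)q_B - (100q_B). Setting ∂π_B/∂q_B = 0: 183 - 2q_B - (q_U) = 0.
Best responses: q_U = (234 - q_B)/2, q_B = (183 - q_U)/2.
Substituting one into the other gives q_U = 95 and q_B = 44.
Total output Q = 95 + 44 = 139.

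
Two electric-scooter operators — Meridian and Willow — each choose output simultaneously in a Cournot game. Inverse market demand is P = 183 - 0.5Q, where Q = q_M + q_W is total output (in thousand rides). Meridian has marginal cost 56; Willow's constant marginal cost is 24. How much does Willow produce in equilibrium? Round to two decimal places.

Meridian's profit: π_M = (183 - 0.5Q)q_M - (56q_M). Setting ∂π_M/∂q_M = 0: 127 - q_M - (1/2)(q_W) = 0.
Willow's profit: π_W = (183 - 0.5Q)q_W - (24q_W). Setting ∂π_W/∂q_W = 0: 159 - q_W - (1/2)(q_M) = 0.
So q_M = (127 - (1/2)q_W) and q_W = (159 - (1/2)q_M).
Solving the pair: q_M = 190/3, q_W = 382/3.

127.33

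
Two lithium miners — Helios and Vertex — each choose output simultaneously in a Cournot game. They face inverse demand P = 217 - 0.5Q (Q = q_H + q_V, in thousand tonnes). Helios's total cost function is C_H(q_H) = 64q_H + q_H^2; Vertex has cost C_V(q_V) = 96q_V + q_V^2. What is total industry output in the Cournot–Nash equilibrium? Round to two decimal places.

78.29

Helios's profit: π_H = (217 - 0.5Q)q_H - (64q_H + q_H²). Setting ∂π_H/∂q_H = 0: 153 - 3q_H - (1/2)(q_V) = 0.
Vertex's profit: π_V = (217 - 0.5Q)q_V - (96q_V + q_V²). Setting ∂π_V/∂q_V = 0: 121 - 3q_V - (1/2)(q_H) = 0.
So q_H = (153 - (1/2)q_V)/3 and q_V = (121 - (1/2)q_H)/3.
Substituting one into the other gives q_H = 1594/35 and q_V = 1146/35.
Total output Q = 1594/35 + 1146/35 = 548/7.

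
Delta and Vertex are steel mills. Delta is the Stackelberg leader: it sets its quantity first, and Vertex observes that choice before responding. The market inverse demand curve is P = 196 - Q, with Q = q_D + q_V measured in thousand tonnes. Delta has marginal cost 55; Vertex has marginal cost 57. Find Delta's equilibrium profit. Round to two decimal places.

Solve by backward induction. Given q_D, the follower Vertex maximises π_V = (196 - q_D - q_V)q_V - 57q_V.
Follower FOC: 139 - q_D - 2q_V = 0, so q_V(q_D) = (139 - q_D)/2.
The leader anticipates this reaction. Substituting into P = 196 - Q gives P = 253/2 - (1/2)q_D, so π_D = (253/2 - (1/2)q_D)q_D - 55q_D.
The leader's first-order condition 143/2 - q_D = 0 yields q_D = 143/2.
Then q_V = (139 - 143/2)/2 = 135/4.
Price P = 196 - 421/4 = 363/4.
Delta's profit: (363/4 - 55)·(143/2) = 2556.1250.

2556.13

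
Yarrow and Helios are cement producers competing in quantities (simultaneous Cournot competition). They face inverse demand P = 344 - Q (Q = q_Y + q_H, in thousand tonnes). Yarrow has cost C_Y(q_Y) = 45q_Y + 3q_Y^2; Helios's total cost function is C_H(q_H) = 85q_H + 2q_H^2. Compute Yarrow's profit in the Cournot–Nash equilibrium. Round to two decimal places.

Yarrow's profit: π_Y = (344 - Q)q_Y - (45q_Y + 3q_Y²). Setting ∂π_Y/∂q_Y = 0: 299 - 8q_Y - (q_H) = 0.
Helios's profit: π_H = (344 - Q)q_H - (85q_H + 2q_H²). Setting ∂π_H/∂q_H = 0: 259 - 6q_H - (q_Y) = 0.
So q_Y = (299 - q_H)/8 and q_H = (259 - q_Y)/6.
Substituting one into the other gives q_Y = 1535/47 and q_H = 1773/47.
Price P = 344 - 70.3830 = 273.6170.
Yarrow's profit: 273.6170·(1535/47) - 45·(1535/47) - 3(1535/47)² = 4266.5912.

4266.59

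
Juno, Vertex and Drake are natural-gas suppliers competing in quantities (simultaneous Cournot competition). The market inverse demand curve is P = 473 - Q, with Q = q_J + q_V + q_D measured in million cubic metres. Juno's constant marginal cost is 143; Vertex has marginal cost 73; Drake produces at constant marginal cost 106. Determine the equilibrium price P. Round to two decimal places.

Juno's profit: π_J = (473 - Q)q_J - (143q_J). Setting ∂π_J/∂q_J = 0: 330 - 2q_J - (q_V + q_D) = 0.
Vertex's first-order condition: 400 - 2q_V - (q_J + q_D) = 0.
Drake's first-order condition: 367 - 2q_D - (q_J + q_V) = 0.
Adding the 3 conditions: 1097 − 2Q − 2Q = 0, i.e. Q = 1097/4.
Back-substituting: q_J = (330 − 1097/4) = 223/4, q_V = (400 − 1097/4) = 503/4, q_D = (367 − 1097/4) = 371/4.
Total output Q = 1097/4, so price P = 473 - 1097/4 = 795/4.

198.75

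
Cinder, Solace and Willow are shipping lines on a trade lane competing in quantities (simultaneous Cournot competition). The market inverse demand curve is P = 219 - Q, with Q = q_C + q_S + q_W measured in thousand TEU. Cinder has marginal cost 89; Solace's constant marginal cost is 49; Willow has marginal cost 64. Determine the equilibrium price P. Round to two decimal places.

Cinder's profit: π_C = (219 - Q)q_C - (89q_C). Setting ∂π_C/∂q_C = 0: 130 - 2q_C - (q_S + q_W) = 0.
Solace's profit: π_S = (219 - Q)q_S - (49q_S). Setting ∂π_S/∂q_S = 0: 170 - 2q_S - (q_C + q_W) = 0.
Willow's profit: π_W = (219 - Q)q_W - (64q_W). Setting ∂π_W/∂q_W = 0: 155 - 2q_W - (q_C + q_S) = 0.
Summing all 3 equations gives 455 − 4Q = 0, hence Q = 455/4.
Back-substituting: q_C = (130 − 455/4) = 65/4, q_S = (170 − 455/4) = 225/4, q_W = (155 − 455/4) = 165/4.
Total output Q = 455/4, so price P = 219 - 455/4 = 421/4.

105.25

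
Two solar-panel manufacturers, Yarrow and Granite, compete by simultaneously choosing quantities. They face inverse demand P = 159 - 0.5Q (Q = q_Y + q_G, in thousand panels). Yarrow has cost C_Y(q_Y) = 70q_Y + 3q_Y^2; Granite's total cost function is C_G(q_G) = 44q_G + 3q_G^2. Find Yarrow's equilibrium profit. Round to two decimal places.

470.96

Yarrow's profit: π_Y = (159 - 0.5Q)q_Y - (70q_Y + 3q_Y²). Setting ∂π_Y/∂q_Y = 0: 89 - 7q_Y - (1/2)(q_G) = 0.
Granite's first-order condition: 115 - 7q_G - (1/2)(q_Y) = 0.
So q_Y = (89 - (1/2)q_G)/7 and q_G = (115 - (1/2)q_Y)/7.
Substituting one into the other gives q_Y = 58/5 and q_G = 78/5.
Price P = 159 - (1/2)·(136/5) = 727/5.
Yarrow's profit: (727/5)·(58/5) - 70·(58/5) - 3(58/5)² = 470.9600.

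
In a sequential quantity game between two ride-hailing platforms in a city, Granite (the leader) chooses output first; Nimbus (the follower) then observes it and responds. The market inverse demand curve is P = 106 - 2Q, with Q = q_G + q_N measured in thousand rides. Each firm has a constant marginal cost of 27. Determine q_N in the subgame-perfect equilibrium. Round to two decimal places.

Solve by backward induction. Given q_G, the follower Nimbus maximises π_N = (106 - 2q_G - 2q_N)q_N - 27q_N.
Follower FOC: 79 - 2q_G - 4q_N = 0, so q_N(q_G) = (79 - 2q_G)/4.
Granite substitutes q_N(q_G) into its own profit: π_G = q_G(106 - 2q_G - (79 - 2q_G)/2) - 27q_G = (133/2 - q_G)q_G - 27q_G.
The leader's first-order condition 79/2 - 2q_G = 0 yields q_G = 79/4.
Then q_N = (79 - 2·(79/4))/4 = 79/8.

9.88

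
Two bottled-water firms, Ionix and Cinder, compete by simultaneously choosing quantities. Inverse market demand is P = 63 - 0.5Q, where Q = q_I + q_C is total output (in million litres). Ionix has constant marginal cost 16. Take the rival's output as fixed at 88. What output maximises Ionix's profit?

With the rival's output fixed at 88, Ionix's profit is π_I = (63 - (1/2)·88 - (1/2)q_I)q_I - (16q_I) = (19 - (1/2)q_I)q_I - (16q_I).
∂π_I/∂q_I = 3 - q_I = 0, so q_I = 3.

3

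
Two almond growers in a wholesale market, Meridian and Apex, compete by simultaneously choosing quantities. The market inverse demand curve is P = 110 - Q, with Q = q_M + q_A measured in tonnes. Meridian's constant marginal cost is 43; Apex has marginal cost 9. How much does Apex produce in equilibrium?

Meridian's profit: π_M = (110 - Q)q_M - (43q_M). Setting ∂π_M/∂q_M = 0: 67 - 2q_M - (q_A) = 0.
Apex's first-order condition: 101 - 2q_A - (q_M) = 0.
Rearranging gives the reaction functions q_M = (67 - q_A)/2 and q_A = (101 - q_M)/2.
Substituting one into the other gives q_M = 11 and q_A = 45.

45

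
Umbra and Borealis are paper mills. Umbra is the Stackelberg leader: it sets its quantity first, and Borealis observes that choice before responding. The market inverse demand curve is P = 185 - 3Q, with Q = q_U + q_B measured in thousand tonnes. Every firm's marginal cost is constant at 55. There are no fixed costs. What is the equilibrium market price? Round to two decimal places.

87.50

Solve by backward induction. Given q_U, the follower Borealis maximises π_B = (185 - 3q_U - 3q_B)q_B - 55q_B.
Follower FOC: 130 - 3q_U - 6q_B = 0, so q_B(q_U) = (130 - 3q_U)/6.
The leader anticipates this reaction. Substituting into P = 185 - 3Q gives P = 120 - (3/2)q_U, so π_U = (120 - (3/2)q_U)q_U - 55q_U.
Leader FOC: 65 - 3q_U = 0, so q_U = 65/3.
Then q_B = (130 - 3·(65/3))/6 = 65/6.
Total output Q = 65/2, so price P = 185 - 3·(65/2) = 175/2.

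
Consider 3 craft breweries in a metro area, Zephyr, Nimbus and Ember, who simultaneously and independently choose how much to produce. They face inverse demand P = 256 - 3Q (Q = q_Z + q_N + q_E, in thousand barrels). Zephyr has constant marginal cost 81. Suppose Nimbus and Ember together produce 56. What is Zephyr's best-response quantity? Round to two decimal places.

1.17

With rivals' combined output fixed at 56, Zephyr's profit is π_Z = (256 - 3·56 - 3q_Z)q_Z - (81q_Z) = (88 - 3q_Z)q_Z - (81q_Z).
∂π_Z/∂q_Z = 7 - 6q_Z = 0, so q_Z = 7/6.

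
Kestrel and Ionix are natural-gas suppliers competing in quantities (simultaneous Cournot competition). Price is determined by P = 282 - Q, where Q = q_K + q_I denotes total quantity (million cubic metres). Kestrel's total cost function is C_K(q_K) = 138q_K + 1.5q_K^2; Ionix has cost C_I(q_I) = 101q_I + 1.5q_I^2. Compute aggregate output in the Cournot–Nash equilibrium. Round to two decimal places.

Kestrel's profit: π_K = (282 - Q)q_K - (138q_K + (3/2)q_K²). Setting ∂π_K/∂q_K = 0: 144 - 5q_K - (q_I) = 0.
Ionix's first-order condition: 181 - 5q_I - (q_K) = 0.
Best responses: q_K = (144 - q_I)/5, q_I = (181 - q_K)/5.
Solving the pair: q_K = 539/24, q_I = 761/24.
Total output Q = 539/24 + 761/24 = 325/6.

54.17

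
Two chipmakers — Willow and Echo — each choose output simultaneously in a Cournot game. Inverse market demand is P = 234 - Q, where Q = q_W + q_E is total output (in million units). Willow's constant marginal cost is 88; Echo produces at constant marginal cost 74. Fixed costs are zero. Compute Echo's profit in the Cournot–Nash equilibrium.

Willow's profit: π_W = (234 - Q)q_W - (88q_W). Setting ∂π_W/∂q_W = 0: 146 - 2q_W - (q_E) = 0.
Echo's first-order condition: 160 - 2q_E - (q_W) = 0.
Best responses: q_W = (146 - q_E)/2, q_E = (160 - q_W)/2.
Substituting one into the other gives q_W = 44 and q_E = 58.
Price P = 234 - 102 = 132.
Echo's profit: (132 - 74)·58 = 3364.

3364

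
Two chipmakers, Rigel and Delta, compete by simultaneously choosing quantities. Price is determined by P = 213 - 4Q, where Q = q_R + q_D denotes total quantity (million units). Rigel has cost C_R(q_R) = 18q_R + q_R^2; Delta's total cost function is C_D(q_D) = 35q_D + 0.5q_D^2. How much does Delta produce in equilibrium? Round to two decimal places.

13.51

Rigel's profit: π_R = (213 - 4Q)q_R - (18q_R + q_R²). Setting ∂π_R/∂q_R = 0: 195 - 10q_R - 4(q_D) = 0.
Delta's first-order condition: 178 - 9q_D - 4(q_R) = 0.
Rearranging gives the reaction functions q_R = (195 - 4q_D)/10 and q_D = (178 - 4q_R)/9.
Solving the pair: q_R = 1043/74, q_D = 500/37.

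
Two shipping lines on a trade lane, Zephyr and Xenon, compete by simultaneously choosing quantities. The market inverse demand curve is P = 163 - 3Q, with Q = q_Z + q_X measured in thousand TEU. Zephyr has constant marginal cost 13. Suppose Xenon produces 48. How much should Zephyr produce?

With the rival's output fixed at 48, Zephyr's profit is π_Z = (163 - 3·48 - 3q_Z)q_Z - (13q_Z) = (19 - 3q_Z)q_Z - (13q_Z).
∂π_Z/∂q_Z = 6 - 6q_Z = 0, so q_Z = 1.

1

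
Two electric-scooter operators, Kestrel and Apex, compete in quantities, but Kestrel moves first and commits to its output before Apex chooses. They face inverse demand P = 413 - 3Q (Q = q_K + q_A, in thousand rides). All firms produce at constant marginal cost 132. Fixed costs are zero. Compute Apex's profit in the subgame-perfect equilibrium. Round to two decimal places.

Solve by backward induction. Given q_K, the follower Apex maximises π_A = (413 - 3q_K - 3q_A)q_A - 132q_A.
∂π_A/∂q_A = 281 - 3q_K - 6q_A = 0 gives the reaction function q_A = (281 - 3q_K)/6.
The leader anticipates this reaction. Substituting into P = 413 - 3Q gives P = 545/2 - (3/2)q_K, so π_K = (545/2 - (3/2)q_K)q_K - 132q_K.
Leader FOC: 281/2 - 3q_K = 0, so q_K = 281/6.
Then q_A = (281 - 3·(281/6))/6 = 281/12.
Price P = 413 - 3·(281/4) = 809/4.
Apex's profit: (809/4 - 132)·(281/12) = 1645.0208.

1645.02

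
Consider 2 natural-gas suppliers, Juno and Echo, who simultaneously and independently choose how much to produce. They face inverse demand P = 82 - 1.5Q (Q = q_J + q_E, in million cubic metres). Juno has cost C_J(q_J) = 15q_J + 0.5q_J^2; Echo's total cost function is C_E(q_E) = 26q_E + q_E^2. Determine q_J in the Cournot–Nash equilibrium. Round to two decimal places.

Juno's profit: π_J = (82 - 1.5Q)q_J - (15q_J + (1/2)q_J²). Setting ∂π_J/∂q_J = 0: 67 - 4q_J - (3/2)(q_E) = 0.
Echo's profit: π_E = (82 - 1.5Q)q_E - (26q_E + q_E²). Setting ∂π_E/∂q_E = 0: 56 - 5q_E - (3/2)(q_J) = 0.
Best responses: q_J = (67 - (3/2)q_E)/4, q_E = (56 - (3/2)q_J)/5.
Solving the pair: q_J = 1004/71, q_E = 494/71.

14.14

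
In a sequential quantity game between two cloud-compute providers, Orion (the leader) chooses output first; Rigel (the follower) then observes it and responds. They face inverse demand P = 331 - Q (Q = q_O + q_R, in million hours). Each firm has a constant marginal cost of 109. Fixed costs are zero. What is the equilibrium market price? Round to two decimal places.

164.50

Solve by backward induction. Given q_O, the follower Rigel maximises π_R = (331 - q_O - q_R)q_R - 109q_R.
∂π_R/∂q_R = 222 - q_O - 2q_R = 0 gives the reaction function q_R = (222 - q_O)/2.
Orion substitutes q_R(q_O) into its own profit: π_O = q_O(331 - q_O - (222 - q_O)/2) - 109q_O = (220 - (1/2)q_O)q_O - 109q_O.
Leader FOC: 111 - q_O = 0, so q_O = 111.
Then q_R = (222 - 111)/2 = 111/2.
Total output Q = 333/2, so price P = 331 - 333/2 = 329/2.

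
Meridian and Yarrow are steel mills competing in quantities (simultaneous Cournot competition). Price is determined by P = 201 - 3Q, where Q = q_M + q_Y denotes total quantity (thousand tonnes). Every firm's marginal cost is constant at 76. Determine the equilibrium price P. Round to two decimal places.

Each firm earns π_i = (201 - 3Q)q_i - 76q_i.
Setting ∂π_i/∂q_i = 0 with rivals' quantities fixed: 125 - 6q_i - 3q_j = 0.
By symmetry each firm produces the same amount; substituting q_j = q_i yields q_i = 125/9.
Total output Q = 250/9, so price P = 201 - 3·(250/9) = 353/3.

117.67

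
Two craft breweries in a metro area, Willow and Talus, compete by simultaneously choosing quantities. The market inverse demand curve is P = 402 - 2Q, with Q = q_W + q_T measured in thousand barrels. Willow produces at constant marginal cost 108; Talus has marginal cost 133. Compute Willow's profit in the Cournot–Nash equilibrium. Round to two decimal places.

5653.39

Willow's profit: π_W = (402 - 2Q)q_W - (108q_W). Setting ∂π_W/∂q_W = 0: 294 - 4q_W - 2(q_T) = 0.
Talus's profit: π_T = (402 - 2Q)q_T - (133q_T). Setting ∂π_T/∂q_T = 0: 269 - 4q_T - 2(q_W) = 0.
So q_W = (294 - 2q_T)/4 and q_T = (269 - 2q_W)/4.
Solving the pair: q_W = 319/6, q_T = 122/3.
Price P = 402 - 2·(563/6) = 643/3.
Willow's profit: (643/3 - 108)·(319/6) = 5653.3889.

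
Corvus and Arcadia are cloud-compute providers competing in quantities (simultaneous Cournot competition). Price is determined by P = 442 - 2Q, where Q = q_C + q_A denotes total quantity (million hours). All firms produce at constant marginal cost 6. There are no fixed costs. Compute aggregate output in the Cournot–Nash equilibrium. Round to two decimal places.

Each firm earns π_i = (442 - 2Q)q_i - 6q_i.
First-order condition (treating rivals' output as given): 436 - 4q_i - 2q_j = 0.
With identical firms every q_j equals q_i, so q_j = q_i and 436 = 6q_i, giving q_i = 218/3.
Total output Q = 218/3 + 218/3 = 436/3.

145.33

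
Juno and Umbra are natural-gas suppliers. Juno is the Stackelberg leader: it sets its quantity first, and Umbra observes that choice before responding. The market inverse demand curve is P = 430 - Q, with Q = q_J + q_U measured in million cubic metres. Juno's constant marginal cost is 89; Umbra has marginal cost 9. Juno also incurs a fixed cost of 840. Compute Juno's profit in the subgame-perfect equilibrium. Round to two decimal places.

7675.13

The follower Umbra best-responds to any q_J: π_U = (430 - Q)q_U - 9q_U.
Follower FOC: 421 - q_J - 2q_U = 0, so q_U(q_J) = (421 - q_J)/2.
The leader anticipates this reaction. Substituting into P = 430 - Q gives P = 439/2 - (1/2)q_J, so π_J = (439/2 - (1/2)q_J)q_J - 89q_J.
The leader's first-order condition 261/2 - q_J = 0 yields q_J = 261/2.
Then q_U = (421 - 261/2)/2 = 581/4.
Price P = 430 - 1103/4 = 617/4.
Juno's profit: (617/4 - 89)·(261/2) - 840 = 7675.1250.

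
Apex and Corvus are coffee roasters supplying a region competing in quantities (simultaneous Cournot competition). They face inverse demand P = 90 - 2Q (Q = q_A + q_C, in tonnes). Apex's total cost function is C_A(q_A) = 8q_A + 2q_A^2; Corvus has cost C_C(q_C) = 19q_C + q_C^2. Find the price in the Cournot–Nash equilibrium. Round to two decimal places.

Apex's profit: π_A = (90 - 2Q)q_A - (8q_A + 2q_A²). Setting ∂π_A/∂q_A = 0: 82 - 8q_A - 2(q_C) = 0.
Corvus's first-order condition: 71 - 6q_C - 2(q_A) = 0.
So q_A = (82 - 2q_C)/8 and q_C = (71 - 2q_A)/6.
Solving the pair: q_A = 175/22, q_C = 101/11.
Total output Q = 377/22, so price P = 90 - 2·(377/22) = 613/11.

55.73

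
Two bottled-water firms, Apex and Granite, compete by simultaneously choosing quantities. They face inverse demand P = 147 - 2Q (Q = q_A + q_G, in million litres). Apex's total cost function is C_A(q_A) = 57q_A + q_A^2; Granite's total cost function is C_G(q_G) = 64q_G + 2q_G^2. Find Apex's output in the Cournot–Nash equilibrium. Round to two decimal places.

Apex's profit: π_A = (147 - 2Q)q_A - (57q_A + q_A²). Setting ∂π_A/∂q_A = 0: 90 - 6q_A - 2(q_G) = 0.
Granite's first-order condition: 83 - 8q_G - 2(q_A) = 0.
Best responses: q_A = (90 - 2q_G)/6, q_G = (83 - 2q_A)/8.
Solving the pair: q_A = 277/22, q_G = 159/22.

12.59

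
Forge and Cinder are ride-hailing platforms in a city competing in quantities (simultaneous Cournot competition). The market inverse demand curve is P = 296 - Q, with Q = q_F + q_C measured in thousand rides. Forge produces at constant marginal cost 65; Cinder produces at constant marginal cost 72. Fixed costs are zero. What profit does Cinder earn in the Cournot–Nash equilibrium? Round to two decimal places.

Forge's profit: π_F = (296 - Q)q_F - (65q_F). Setting ∂π_F/∂q_F = 0: 231 - 2q_F - (q_C) = 0.
Cinder's first-order condition: 224 - 2q_C - (q_F) = 0.
So q_F = (231 - q_C)/2 and q_C = (224 - q_F)/2.
Solving the pair: q_F = 238/3, q_C = 217/3.
Price P = 296 - 455/3 = 433/3.
Cinder's profit: (433/3 - 72)·(217/3) = 5232.1111.

5232.11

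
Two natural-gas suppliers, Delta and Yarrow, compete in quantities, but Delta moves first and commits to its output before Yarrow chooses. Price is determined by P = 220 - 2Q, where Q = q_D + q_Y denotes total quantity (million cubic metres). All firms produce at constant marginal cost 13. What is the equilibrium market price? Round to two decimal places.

The follower Yarrow best-responds to any q_D: π_Y = (220 - 2Q)q_Y - 13q_Y.
∂π_Y/∂q_Y = 207 - 2q_D - 4q_Y = 0 gives the reaction function q_Y = (207 - 2q_D)/4.
The leader anticipates this reaction. Substituting into P = 220 - 2Q gives P = 233/2 - q_D, so π_D = (233/2 - q_D)q_D - 13q_D.
Leader FOC: 207/2 - 2q_D = 0, so q_D = 207/4.
Then q_Y = (207 - 2·(207/4))/4 = 207/8.
Total output Q = 621/8, so price P = 220 - 2·(621/8) = 259/4.

64.75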